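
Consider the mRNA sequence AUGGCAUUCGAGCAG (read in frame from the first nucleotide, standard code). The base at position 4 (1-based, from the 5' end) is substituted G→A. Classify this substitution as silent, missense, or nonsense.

missense

Position 4 falls in codon 2: GCA → Ala.
After the substitution the codon is ACA → Thr.
Ala ≠ Thr, so this is a missense mutation.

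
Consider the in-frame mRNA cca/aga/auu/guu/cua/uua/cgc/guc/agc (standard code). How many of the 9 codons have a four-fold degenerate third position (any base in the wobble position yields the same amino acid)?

5

Codon 1 CCA (Pro): third position 4-fold.
Codon 2 AGA (Arg): third position 2-fold.
Codon 3 AUU (Ile): third position 3-fold.
Codon 4 GUU (Val): third position 4-fold.
Codon 5 CUA (Leu): third position 4-fold.
Codon 6 UUA (Leu): third position 2-fold.
Codon 7 CGC (Arg): third position 4-fold.
Codon 8 GUC (Val): third position 4-fold.
Codon 9 AGC (Ser): third position 2-fold.
Four-fold degenerate third positions: 5.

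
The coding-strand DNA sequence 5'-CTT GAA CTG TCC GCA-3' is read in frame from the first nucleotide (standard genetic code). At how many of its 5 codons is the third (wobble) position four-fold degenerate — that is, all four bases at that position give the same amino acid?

Codon 1 CTT (Leu): third position 4-fold.
Codon 2 GAA (Glu): third position 2-fold.
Codon 3 CTG (Leu): third position 4-fold.
Codon 4 TCC (Ser): third position 4-fold.
Codon 5 GCA (Ala): third position 4-fold.
Four-fold degenerate third positions: 4.

4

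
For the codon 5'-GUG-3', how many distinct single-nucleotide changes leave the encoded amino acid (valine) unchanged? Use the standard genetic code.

Position 1: none → 0 synonymous.
Position 2: none → 0 synonymous.
Position 3: GUU, GUC, GUA → 3 synonymous.
Total: 0 + 0 + 3 = 3.

3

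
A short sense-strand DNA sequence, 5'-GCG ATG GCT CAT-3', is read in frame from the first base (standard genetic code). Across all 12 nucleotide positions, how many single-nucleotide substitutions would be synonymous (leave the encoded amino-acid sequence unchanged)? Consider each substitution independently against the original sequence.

Codon 1 (GCG, Ala): 3 synonymous substitutions.
Codon 2 (ATG, Met): 0 synonymous substitutions.
Codon 3 (GCT, Ala): 3 synonymous substitutions.
Codon 4 (CAT, His): 1 synonymous substitution.
Total: 3 + 0 + 3 + 1 = 7.

7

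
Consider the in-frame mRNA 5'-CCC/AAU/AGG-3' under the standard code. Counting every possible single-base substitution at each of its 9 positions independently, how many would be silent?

6

Codon 1 (CCC, Pro): 3 synonymous substitutions.
Codon 2 (AAU, Asn): 1 synonymous substitution.
Codon 3 (AGG, Arg): 2 synonymous substitutions.
Total: 3 + 1 + 2 = 6.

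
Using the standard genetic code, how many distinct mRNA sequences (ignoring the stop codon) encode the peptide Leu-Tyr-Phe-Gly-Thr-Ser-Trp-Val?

Leu: 6 codons.
Tyr: 2 codons.
Phe: 2 codons.
Gly: 4 codons.
Thr: 4 codons.
Ser: 6 codons.
Trp: 1 codon.
Val: 4 codons.
6 × 2 × 2 × 4 × 4 × 6 × 1 × 4 = 9216.

9216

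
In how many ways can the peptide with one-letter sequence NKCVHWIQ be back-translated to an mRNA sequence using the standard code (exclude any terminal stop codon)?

384

Asn: 2 codons.
Lys: 2 codons.
Cys: 2 codons.
Val: 4 codons.
His: 2 codons.
Trp: 1 codon.
Ile: 3 codons.
Gln: 2 codons.
2 × 2 × 2 × 4 × 2 × 1 × 3 × 2 = 384.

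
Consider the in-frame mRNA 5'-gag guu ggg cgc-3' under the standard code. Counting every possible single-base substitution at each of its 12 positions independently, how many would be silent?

10

Codon 1 (GAG, Glu): 1 synonymous substitution.
Codon 2 (GUU, Val): 3 synonymous substitutions.
Codon 3 (GGG, Gly): 3 synonymous substitutions.
Codon 4 (CGC, Arg): 3 synonymous substitutions.
Total: 1 + 3 + 3 + 3 = 10.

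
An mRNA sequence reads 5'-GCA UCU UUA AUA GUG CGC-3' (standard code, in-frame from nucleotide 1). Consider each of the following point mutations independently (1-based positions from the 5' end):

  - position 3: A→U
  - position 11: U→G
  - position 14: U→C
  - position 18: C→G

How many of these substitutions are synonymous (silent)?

2

Codon 1: GCA (Ala) → GCU (Ala) — synonymous.
Codon 4: AUA (Ile) → AGA (Arg) — missense.
Codon 5: GUG (Val) → GCG (Ala) — missense.
Codon 6: CGC (Arg) → CGG (Arg) — synonymous.
Synonymous: 2 of 4.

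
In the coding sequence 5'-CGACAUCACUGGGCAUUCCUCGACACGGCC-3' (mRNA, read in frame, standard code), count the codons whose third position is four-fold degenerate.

Codon 1 CGA (Arg): third position 4-fold.
Codon 2 CAU (His): third position 2-fold.
Codon 3 CAC (His): third position 2-fold.
Codon 4 UGG (Trp): third position 1-fold.
Codon 5 GCA (Ala): third position 4-fold.
Codon 6 UUC (Phe): third position 2-fold.
Codon 7 CUC (Leu): third position 4-fold.
Codon 8 GAC (Asp): third position 2-fold.
Codon 9 ACG (Thr): third position 4-fold.
Codon 10 GCC (Ala): third position 4-fold.
Four-fold degenerate third positions: 5.

5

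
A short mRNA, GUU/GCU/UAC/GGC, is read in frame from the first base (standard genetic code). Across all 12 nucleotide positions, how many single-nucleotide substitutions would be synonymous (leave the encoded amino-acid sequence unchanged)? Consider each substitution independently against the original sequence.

Codon 1 (GUU, Val): 3 synonymous substitutions.
Codon 2 (GCU, Ala): 3 synonymous substitutions.
Codon 3 (UAC, Tyr): 1 synonymous substitution.
Codon 4 (GGC, Gly): 3 synonymous substitutions.
Total: 3 + 3 + 1 + 3 = 10.

10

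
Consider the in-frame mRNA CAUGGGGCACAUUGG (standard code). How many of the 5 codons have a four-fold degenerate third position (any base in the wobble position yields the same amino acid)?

2

Codon 1 CAU (His): third position 2-fold.
Codon 2 GGG (Gly): third position 4-fold.
Codon 3 GCA (Ala): third position 4-fold.
Codon 4 CAU (His): third position 2-fold.
Codon 5 UGG (Trp): third position 1-fold.
Four-fold degenerate third positions: 2.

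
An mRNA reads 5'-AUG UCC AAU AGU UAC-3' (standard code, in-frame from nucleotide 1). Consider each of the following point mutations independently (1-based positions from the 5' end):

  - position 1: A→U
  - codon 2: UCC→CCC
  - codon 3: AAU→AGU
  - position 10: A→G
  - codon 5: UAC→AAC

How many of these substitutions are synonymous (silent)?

0

Codon 1: AUG (Met) → UUG (Leu) — missense.
Codon 2: UCC (Ser) → CCC (Pro) — missense.
Codon 3: AAU (Asn) → AGU (Ser) — missense.
Codon 4: AGU (Ser) → GGU (Gly) — missense.
Codon 5: UAC (Tyr) → AAC (Asn) — missense.
Synonymous: 0 of 5.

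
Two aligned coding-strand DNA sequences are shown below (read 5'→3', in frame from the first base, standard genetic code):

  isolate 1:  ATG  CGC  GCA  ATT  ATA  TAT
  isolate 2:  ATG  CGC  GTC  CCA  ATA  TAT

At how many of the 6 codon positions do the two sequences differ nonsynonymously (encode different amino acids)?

Codon 1: ATG Met / ATG Met — identical.
Codon 2: CGC Arg / CGC Arg — identical.
Codon 3: GCA Ala / GTC Val — nonsynonymous.
Codon 4: ATT Ile / CCA Pro — nonsynonymous.
Codon 5: ATA Ile / ATA Ile — identical.
Codon 6: TAT Tyr / TAT Tyr — identical.
Nonsynonymous differences: 2.

2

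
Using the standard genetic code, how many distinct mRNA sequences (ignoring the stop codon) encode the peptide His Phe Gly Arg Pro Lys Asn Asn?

3072

His: 2 codons.
Phe: 2 codons.
Gly: 4 codons.
Arg: 6 codons.
Pro: 4 codons.
Lys: 2 codons.
Asn: 2 codons.
Asn: 2 codons.
2 × 2 × 4 × 6 × 4 × 2 × 2 × 2 = 3072.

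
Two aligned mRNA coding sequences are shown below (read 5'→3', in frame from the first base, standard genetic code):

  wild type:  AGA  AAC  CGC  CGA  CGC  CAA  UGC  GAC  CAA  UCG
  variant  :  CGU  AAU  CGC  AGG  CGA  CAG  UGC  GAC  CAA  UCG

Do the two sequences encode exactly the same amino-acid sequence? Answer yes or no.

yes

Codon 1: AGA Arg / CGU Arg — synonymous.
Codon 2: AAC Asn / AAU Asn — synonymous.
Codon 3: CGC Arg / CGC Arg — identical.
Codon 4: CGA Arg / AGG Arg — synonymous.
Codon 5: CGC Arg / CGA Arg — synonymous.
Codon 6: CAA Gln / CAG Gln — synonymous.
Codon 7: UGC Cys / UGC Cys — identical.
Codon 8: GAC Asp / GAC Asp — identical.
Codon 9: CAA Gln / CAA Gln — identical.
Codon 10: UCG Ser / UCG Ser — identical.
Nonsynonymous differences: 0 → same protein.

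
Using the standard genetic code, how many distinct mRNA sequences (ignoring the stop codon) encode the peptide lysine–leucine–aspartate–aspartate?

48

Lys: 2 codons.
Leu: 6 codons.
Asp: 2 codons.
Asp: 2 codons.
2 × 6 × 2 × 2 = 48.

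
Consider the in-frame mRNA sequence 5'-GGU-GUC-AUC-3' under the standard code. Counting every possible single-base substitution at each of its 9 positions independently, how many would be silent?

Codon 1 (GGU, Gly): 3 synonymous substitutions.
Codon 2 (GUC, Val): 3 synonymous substitutions.
Codon 3 (AUC, Ile): 2 synonymous substitutions.
Total: 3 + 3 + 2 = 8.

8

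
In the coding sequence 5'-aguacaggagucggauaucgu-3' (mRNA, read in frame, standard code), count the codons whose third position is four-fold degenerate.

Codon 1 AGU (Ser): third position 2-fold.
Codon 2 ACA (Thr): third position 4-fold.
Codon 3 GGA (Gly): third position 4-fold.
Codon 4 GUC (Val): third position 4-fold.
Codon 5 GGA (Gly): third position 4-fold.
Codon 6 UAU (Tyr): third position 2-fold.
Codon 7 CGU (Arg): third position 4-fold.
Four-fold degenerate third positions: 5.

5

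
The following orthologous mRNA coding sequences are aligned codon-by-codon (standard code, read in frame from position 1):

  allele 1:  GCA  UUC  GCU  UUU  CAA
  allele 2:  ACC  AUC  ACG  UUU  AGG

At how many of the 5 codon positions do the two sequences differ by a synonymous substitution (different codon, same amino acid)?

0

Codon 1: GCA Ala / ACC Thr — nonsynonymous.
Codon 2: UUC Phe / AUC Ile — nonsynonymous.
Codon 3: GCU Ala / ACG Thr — nonsynonymous.
Codon 4: UUU Phe / UUU Phe — identical.
Codon 5: CAA Gln / AGG Arg — nonsynonymous.
Synonymous differences: 0.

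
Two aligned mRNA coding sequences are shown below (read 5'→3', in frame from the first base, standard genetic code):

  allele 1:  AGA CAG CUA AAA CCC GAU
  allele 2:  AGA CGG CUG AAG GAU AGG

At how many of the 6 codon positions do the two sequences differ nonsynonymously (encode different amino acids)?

Codon 1: AGA Arg / AGA Arg — identical.
Codon 2: CAG Gln / CGG Arg — nonsynonymous.
Codon 3: CUA Leu / CUG Leu — synonymous.
Codon 4: AAA Lys / AAG Lys — synonymous.
Codon 5: CCC Pro / GAU Asp — nonsynonymous.
Codon 6: GAU Asp / AGG Arg — nonsynonymous.
Nonsynonymous differences: 3.

3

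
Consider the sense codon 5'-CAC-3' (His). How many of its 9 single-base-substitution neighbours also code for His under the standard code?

1

Position 1: none → 0 synonymous.
Position 2: none → 0 synonymous.
Position 3: CAU → 1 synonymous.
Total: 0 + 0 + 1 = 1.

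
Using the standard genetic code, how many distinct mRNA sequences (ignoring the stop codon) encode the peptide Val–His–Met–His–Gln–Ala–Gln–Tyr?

512

Val: 4 codons.
His: 2 codons.
Met: 1 codon.
His: 2 codons.
Gln: 2 codons.
Ala: 4 codons.
Gln: 2 codons.
Tyr: 2 codons.
4 × 2 × 1 × 2 × 2 × 4 × 2 × 2 = 512.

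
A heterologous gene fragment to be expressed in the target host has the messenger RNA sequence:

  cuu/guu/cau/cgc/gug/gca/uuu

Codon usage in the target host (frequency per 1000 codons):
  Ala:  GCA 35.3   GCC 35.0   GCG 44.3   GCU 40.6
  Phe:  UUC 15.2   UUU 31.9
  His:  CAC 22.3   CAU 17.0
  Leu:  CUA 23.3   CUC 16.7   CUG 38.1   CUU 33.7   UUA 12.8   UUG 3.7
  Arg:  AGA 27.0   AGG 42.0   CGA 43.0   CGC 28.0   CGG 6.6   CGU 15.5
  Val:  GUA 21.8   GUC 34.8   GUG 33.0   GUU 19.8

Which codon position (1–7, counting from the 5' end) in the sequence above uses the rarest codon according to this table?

Codon 1 CUU (Leu): 33.7 per 1000.
Codon 2 GUU (Val): 19.8 per 1000.
Codon 3 CAU (His): 17.0 per 1000.
Codon 4 CGC (Arg): 28.0 per 1000.
Codon 5 GUG (Val): 33.0 per 1000.
Codon 6 GCA (Ala): 35.3 per 1000.
Codon 7 UUU (Phe): 31.9 per 1000.
Lowest frequency is 17.0 at codon 3.

3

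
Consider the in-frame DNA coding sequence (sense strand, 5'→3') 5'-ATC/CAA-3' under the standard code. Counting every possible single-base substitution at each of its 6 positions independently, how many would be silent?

Codon 1 (ATC, Ile): 2 synonymous substitutions.
Codon 2 (CAA, Gln): 1 synonymous substitution.
Total: 2 + 1 = 3.

3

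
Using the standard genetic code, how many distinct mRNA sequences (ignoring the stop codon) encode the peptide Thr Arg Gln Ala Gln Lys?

Thr: 4 codons.
Arg: 6 codons.
Gln: 2 codons.
Ala: 4 codons.
Gln: 2 codons.
Lys: 2 codons.
4 × 6 × 2 × 4 × 2 × 2 = 768.

768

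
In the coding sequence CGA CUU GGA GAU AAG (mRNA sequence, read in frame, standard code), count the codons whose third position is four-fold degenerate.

3

Codon 1 CGA (Arg): third position 4-fold.
Codon 2 CUU (Leu): third position 4-fold.
Codon 3 GGA (Gly): third position 4-fold.
Codon 4 GAU (Asp): third position 2-fold.
Codon 5 AAG (Lys): third position 2-fold.
Four-fold degenerate third positions: 3.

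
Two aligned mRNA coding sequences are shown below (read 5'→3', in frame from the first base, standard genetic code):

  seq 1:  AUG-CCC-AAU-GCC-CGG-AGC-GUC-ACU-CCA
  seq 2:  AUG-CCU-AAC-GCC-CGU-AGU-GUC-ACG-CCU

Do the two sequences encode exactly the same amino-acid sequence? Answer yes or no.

yes

Codon 1: AUG Met / AUG Met — identical.
Codon 2: CCC Pro / CCU Pro — synonymous.
Codon 3: AAU Asn / AAC Asn — synonymous.
Codon 4: GCC Ala / GCC Ala — identical.
Codon 5: CGG Arg / CGU Arg — synonymous.
Codon 6: AGC Ser / AGU Ser — synonymous.
Codon 7: GUC Val / GUC Val — identical.
Codon 8: ACU Thr / ACG Thr — synonymous.
Codon 9: CCA Pro / CCU Pro — synonymous.
Nonsynonymous differences: 0 → same protein.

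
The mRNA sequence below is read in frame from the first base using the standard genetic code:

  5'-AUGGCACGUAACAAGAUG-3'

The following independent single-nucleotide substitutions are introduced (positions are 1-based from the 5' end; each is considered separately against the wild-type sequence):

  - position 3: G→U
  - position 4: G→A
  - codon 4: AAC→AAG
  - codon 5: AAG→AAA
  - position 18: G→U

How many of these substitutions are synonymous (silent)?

1

Codon 1: AUG (Met) → AUU (Ile) — missense.
Codon 2: GCA (Ala) → ACA (Thr) — missense.
Codon 4: AAC (Asn) → AAG (Lys) — missense.
Codon 5: AAG (Lys) → AAA (Lys) — synonymous.
Codon 6: AUG (Met) → AUU (Ile) — missense.
Synonymous: 1 of 5.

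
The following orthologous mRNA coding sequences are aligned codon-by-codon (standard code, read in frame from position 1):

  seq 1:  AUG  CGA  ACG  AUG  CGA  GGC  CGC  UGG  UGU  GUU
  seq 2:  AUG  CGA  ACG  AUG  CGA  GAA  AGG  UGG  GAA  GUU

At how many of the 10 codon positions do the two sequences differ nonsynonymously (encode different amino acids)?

2

Codon 1: AUG Met / AUG Met — identical.
Codon 2: CGA Arg / CGA Arg — identical.
Codon 3: ACG Thr / ACG Thr — identical.
Codon 4: AUG Met / AUG Met — identical.
Codon 5: CGA Arg / CGA Arg — identical.
Codon 6: GGC Gly / GAA Glu — nonsynonymous.
Codon 7: CGC Arg / AGG Arg — synonymous.
Codon 8: UGG Trp / UGG Trp — identical.
Codon 9: UGU Cys / GAA Glu — nonsynonymous.
Codon 10: GUU Val / GUU Val — identical.
Nonsynonymous differences: 2.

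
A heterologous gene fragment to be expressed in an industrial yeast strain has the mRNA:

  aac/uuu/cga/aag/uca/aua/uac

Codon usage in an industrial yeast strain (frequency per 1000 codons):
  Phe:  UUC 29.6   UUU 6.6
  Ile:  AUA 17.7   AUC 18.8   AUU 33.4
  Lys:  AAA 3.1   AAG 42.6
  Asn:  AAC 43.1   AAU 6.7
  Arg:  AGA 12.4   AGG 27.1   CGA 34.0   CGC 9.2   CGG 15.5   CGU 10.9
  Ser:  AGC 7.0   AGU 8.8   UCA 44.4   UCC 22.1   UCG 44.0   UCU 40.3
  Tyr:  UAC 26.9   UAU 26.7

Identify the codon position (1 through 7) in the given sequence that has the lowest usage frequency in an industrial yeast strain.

2

Codon 1 AAC (Asn): 43.1 per 1000.
Codon 2 UUU (Phe): 6.6 per 1000.
Codon 3 CGA (Arg): 34.0 per 1000.
Codon 4 AAG (Lys): 42.6 per 1000.
Codon 5 UCA (Ser): 44.4 per 1000.
Codon 6 AUA (Ile): 17.7 per 1000.
Codon 7 UAC (Tyr): 26.9 per 1000.
Lowest frequency is 6.6 at codon 2.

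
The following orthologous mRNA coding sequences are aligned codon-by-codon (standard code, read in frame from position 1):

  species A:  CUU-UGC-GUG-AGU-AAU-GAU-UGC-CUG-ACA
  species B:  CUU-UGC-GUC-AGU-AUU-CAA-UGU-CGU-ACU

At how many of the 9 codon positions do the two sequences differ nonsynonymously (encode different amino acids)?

3

Codon 1: CUU Leu / CUU Leu — identical.
Codon 2: UGC Cys / UGC Cys — identical.
Codon 3: GUG Val / GUC Val — synonymous.
Codon 4: AGU Ser / AGU Ser — identical.
Codon 5: AAU Asn / AUU Ile — nonsynonymous.
Codon 6: GAU Asp / CAA Gln — nonsynonymous.
Codon 7: UGC Cys / UGU Cys — synonymous.
Codon 8: CUG Leu / CGU Arg — nonsynonymous.
Codon 9: ACA Thr / ACU Thr — synonymous.
Nonsynonymous differences: 3.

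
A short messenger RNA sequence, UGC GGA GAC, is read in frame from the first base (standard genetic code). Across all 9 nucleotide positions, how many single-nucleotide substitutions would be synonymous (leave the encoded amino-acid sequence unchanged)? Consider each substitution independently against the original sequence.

5

Codon 1 (UGC, Cys): 1 synonymous substitution.
Codon 2 (GGA, Gly): 3 synonymous substitutions.
Codon 3 (GAC, Asp): 1 synonymous substitution.
Total: 1 + 3 + 1 = 5.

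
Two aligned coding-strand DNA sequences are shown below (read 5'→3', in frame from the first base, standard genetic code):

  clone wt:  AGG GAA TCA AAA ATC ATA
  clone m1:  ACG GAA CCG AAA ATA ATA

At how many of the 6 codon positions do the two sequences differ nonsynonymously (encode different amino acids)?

Codon 1: AGG Arg / ACG Thr — nonsynonymous.
Codon 2: GAA Glu / GAA Glu — identical.
Codon 3: TCA Ser / CCG Pro — nonsynonymous.
Codon 4: AAA Lys / AAA Lys — identical.
Codon 5: ATC Ile / ATA Ile — synonymous.
Codon 6: ATA Ile / ATA Ile — identical.
Nonsynonymous differences: 2.

2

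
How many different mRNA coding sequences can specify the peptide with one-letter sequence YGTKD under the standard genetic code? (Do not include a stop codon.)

128

Tyr: 2 codons.
Gly: 4 codons.
Thr: 4 codons.
Lys: 2 codons.
Asp: 2 codons.
2 × 4 × 4 × 2 × 2 = 128.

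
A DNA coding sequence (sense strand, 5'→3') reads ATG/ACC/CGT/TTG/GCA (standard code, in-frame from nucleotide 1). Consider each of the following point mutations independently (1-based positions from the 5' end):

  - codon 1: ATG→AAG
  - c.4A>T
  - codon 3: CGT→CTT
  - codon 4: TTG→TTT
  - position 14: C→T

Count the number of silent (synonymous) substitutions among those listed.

Codon 1: ATG (Met) → AAG (Lys) — missense.
Codon 2: ACC (Thr) → TCC (Ser) — missense.
Codon 3: CGT (Arg) → CTT (Leu) — missense.
Codon 4: TTG (Leu) → TTT (Phe) — missense.
Codon 5: GCA (Ala) → GTA (Val) — missense.
Synonymous: 0 of 5.

0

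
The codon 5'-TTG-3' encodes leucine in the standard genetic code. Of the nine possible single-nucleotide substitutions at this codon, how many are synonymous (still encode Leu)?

2

Position 1: CTG → 1 synonymous.
Position 2: none → 0 synonymous.
Position 3: TTA → 1 synonymous.
Total: 1 + 0 + 1 = 2.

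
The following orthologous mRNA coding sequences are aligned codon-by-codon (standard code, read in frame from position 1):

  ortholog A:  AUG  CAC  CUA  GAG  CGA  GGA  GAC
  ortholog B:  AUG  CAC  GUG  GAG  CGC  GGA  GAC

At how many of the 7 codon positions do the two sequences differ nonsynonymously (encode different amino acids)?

Codon 1: AUG Met / AUG Met — identical.
Codon 2: CAC His / CAC His — identical.
Codon 3: CUA Leu / GUG Val — nonsynonymous.
Codon 4: GAG Glu / GAG Glu — identical.
Codon 5: CGA Arg / CGC Arg — synonymous.
Codon 6: GGA Gly / GGA Gly — identical.
Codon 7: GAC Asp / GAC Asp — identical.
Nonsynonymous differences: 1.

1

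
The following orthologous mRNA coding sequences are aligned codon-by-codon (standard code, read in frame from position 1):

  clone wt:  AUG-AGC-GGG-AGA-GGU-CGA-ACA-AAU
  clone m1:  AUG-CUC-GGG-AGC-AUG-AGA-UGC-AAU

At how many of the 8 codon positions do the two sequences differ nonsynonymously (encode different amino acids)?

Codon 1: AUG Met / AUG Met — identical.
Codon 2: AGC Ser / CUC Leu — nonsynonymous.
Codon 3: GGG Gly / GGG Gly — identical.
Codon 4: AGA Arg / AGC Ser — nonsynonymous.
Codon 5: GGU Gly / AUG Met — nonsynonymous.
Codon 6: CGA Arg / AGA Arg — synonymous.
Codon 7: ACA Thr / UGC Cys — nonsynonymous.
Codon 8: AAU Asn / AAU Asn — identical.
Nonsynonymous differences: 4.

4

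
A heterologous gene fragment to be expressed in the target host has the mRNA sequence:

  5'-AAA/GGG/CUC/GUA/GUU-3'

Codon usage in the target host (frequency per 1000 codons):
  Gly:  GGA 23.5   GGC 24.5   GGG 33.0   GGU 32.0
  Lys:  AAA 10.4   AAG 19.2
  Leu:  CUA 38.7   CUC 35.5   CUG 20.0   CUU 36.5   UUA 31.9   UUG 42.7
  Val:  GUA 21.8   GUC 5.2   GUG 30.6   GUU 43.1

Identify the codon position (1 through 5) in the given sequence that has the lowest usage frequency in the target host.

1

Codon 1 AAA (Lys): 10.4 per 1000.
Codon 2 GGG (Gly): 33.0 per 1000.
Codon 3 CUC (Leu): 35.5 per 1000.
Codon 4 GUA (Val): 21.8 per 1000.
Codon 5 GUU (Val): 43.1 per 1000.
Lowest frequency is 10.4 at codon 1.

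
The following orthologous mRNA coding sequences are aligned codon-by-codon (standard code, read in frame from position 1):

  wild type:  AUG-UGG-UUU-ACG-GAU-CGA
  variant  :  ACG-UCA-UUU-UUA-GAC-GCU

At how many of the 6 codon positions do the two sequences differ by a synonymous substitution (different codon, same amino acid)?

1

Codon 1: AUG Met / ACG Thr — nonsynonymous.
Codon 2: UGG Trp / UCA Ser — nonsynonymous.
Codon 3: UUU Phe / UUU Phe — identical.
Codon 4: ACG Thr / UUA Leu — nonsynonymous.
Codon 5: GAU Asp / GAC Asp — synonymous.
Codon 6: CGA Arg / GCU Ala — nonsynonymous.
Synonymous differences: 1.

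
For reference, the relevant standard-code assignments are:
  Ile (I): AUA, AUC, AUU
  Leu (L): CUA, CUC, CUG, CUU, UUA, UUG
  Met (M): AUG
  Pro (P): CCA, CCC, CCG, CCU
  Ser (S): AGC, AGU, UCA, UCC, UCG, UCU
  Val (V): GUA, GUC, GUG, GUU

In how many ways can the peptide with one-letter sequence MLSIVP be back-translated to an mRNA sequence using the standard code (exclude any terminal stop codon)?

1728

Met: 1 codon.
Leu: 6 codons.
Ser: 6 codons.
Ile: 3 codons.
Val: 4 codons.
Pro: 4 codons.
1 × 6 × 6 × 3 × 4 × 4 = 1728.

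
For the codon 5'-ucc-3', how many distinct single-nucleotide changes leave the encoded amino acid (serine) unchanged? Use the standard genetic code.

3

Position 1: none → 0 synonymous.
Position 2: none → 0 synonymous.
Position 3: UCU, UCA, UCG → 3 synonymous.
Total: 0 + 0 + 3 = 3.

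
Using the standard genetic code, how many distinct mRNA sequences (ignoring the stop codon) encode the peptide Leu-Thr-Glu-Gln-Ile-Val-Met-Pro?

Leu: 6 codons.
Thr: 4 codons.
Glu: 2 codons.
Gln: 2 codons.
Ile: 3 codons.
Val: 4 codons.
Met: 1 codon.
Pro: 4 codons.
6 × 4 × 2 × 2 × 3 × 4 × 1 × 4 = 4608.

4608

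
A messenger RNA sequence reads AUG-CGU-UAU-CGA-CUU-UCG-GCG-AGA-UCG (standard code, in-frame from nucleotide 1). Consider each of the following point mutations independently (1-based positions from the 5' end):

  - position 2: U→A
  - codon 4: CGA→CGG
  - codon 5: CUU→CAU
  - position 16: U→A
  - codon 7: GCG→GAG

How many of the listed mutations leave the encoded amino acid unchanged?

Codon 1: AUG (Met) → AAG (Lys) — missense.
Codon 4: CGA (Arg) → CGG (Arg) — synonymous.
Codon 5: CUU (Leu) → CAU (His) — missense.
Codon 6: UCG (Ser) → ACG (Thr) — missense.
Codon 7: GCG (Ala) → GAG (Glu) — missense.
Synonymous: 1 of 5.

1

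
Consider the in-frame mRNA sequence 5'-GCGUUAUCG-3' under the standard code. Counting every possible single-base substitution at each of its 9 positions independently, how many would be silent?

Codon 1 (GCG, Ala): 3 synonymous substitutions.
Codon 2 (UUA, Leu): 2 synonymous substitutions.
Codon 3 (UCG, Ser): 3 synonymous substitutions.
Total: 3 + 2 + 3 = 8.

8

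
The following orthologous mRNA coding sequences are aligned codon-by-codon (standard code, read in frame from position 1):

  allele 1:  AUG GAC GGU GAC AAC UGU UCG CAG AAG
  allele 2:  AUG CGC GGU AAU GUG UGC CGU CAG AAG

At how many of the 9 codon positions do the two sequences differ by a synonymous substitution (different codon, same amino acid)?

1

Codon 1: AUG Met / AUG Met — identical.
Codon 2: GAC Asp / CGC Arg — nonsynonymous.
Codon 3: GGU Gly / GGU Gly — identical.
Codon 4: GAC Asp / AAU Asn — nonsynonymous.
Codon 5: AAC Asn / GUG Val — nonsynonymous.
Codon 6: UGU Cys / UGC Cys — synonymous.
Codon 7: UCG Ser / CGU Arg — nonsynonymous.
Codon 8: CAG Gln / CAG Gln — identical.
Codon 9: AAG Lys / AAG Lys — identical.
Synonymous differences: 1.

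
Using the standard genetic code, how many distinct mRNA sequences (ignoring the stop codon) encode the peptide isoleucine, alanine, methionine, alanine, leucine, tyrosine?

576

Ile: 3 codons.
Ala: 4 codons.
Met: 1 codon.
Ala: 4 codons.
Leu: 6 codons.
Tyr: 2 codons.
3 × 4 × 1 × 4 × 6 × 2 = 576.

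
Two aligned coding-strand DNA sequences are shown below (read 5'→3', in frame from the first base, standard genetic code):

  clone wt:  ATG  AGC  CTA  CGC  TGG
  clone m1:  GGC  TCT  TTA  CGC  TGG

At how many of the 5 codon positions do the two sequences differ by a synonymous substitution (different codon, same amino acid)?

Codon 1: ATG Met / GGC Gly — nonsynonymous.
Codon 2: AGC Ser / TCT Ser — synonymous.
Codon 3: CTA Leu / TTA Leu — synonymous.
Codon 4: CGC Arg / CGC Arg — identical.
Codon 5: TGG Trp / TGG Trp — identical.
Synonymous differences: 2.

2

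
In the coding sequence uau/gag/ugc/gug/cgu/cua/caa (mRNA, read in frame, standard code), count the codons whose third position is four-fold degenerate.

Codon 1 UAU (Tyr): third position 2-fold.
Codon 2 GAG (Glu): third position 2-fold.
Codon 3 UGC (Cys): third position 2-fold.
Codon 4 GUG (Val): third position 4-fold.
Codon 5 CGU (Arg): third position 4-fold.
Codon 6 CUA (Leu): third position 4-fold.
Codon 7 CAA (Gln): third position 2-fold.
Four-fold degenerate third positions: 3.

3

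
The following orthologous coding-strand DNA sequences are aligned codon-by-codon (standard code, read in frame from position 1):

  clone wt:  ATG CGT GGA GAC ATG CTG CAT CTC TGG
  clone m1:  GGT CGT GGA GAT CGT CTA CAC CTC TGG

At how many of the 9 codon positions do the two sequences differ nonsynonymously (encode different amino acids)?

2

Codon 1: ATG Met / GGT Gly — nonsynonymous.
Codon 2: CGT Arg / CGT Arg — identical.
Codon 3: GGA Gly / GGA Gly — identical.
Codon 4: GAC Asp / GAT Asp — synonymous.
Codon 5: ATG Met / CGT Arg — nonsynonymous.
Codon 6: CTG Leu / CTA Leu — synonymous.
Codon 7: CAT His / CAC His — synonymous.
Codon 8: CTC Leu / CTC Leu — identical.
Codon 9: TGG Trp / TGG Trp — identical.
Nonsynonymous differences: 2.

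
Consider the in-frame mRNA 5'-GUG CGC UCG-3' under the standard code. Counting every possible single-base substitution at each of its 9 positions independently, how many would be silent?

Codon 1 (GUG, Val): 3 synonymous substitutions.
Codon 2 (CGC, Arg): 3 synonymous substitutions.
Codon 3 (UCG, Ser): 3 synonymous substitutions.
Total: 3 + 3 + 3 = 9.

9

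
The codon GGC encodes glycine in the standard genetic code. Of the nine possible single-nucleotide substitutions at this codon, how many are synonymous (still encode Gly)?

Position 1: none → 0 synonymous.
Position 2: none → 0 synonymous.
Position 3: GGU, GGA, GGG → 3 synonymous.
Total: 0 + 0 + 3 = 3.

3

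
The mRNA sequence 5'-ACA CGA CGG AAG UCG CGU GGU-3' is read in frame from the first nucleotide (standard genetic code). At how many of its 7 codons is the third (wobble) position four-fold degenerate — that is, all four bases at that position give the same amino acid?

6

Codon 1 ACA (Thr): third position 4-fold.
Codon 2 CGA (Arg): third position 4-fold.
Codon 3 CGG (Arg): third position 4-fold.
Codon 4 AAG (Lys): third position 2-fold.
Codon 5 UCG (Ser): third position 4-fold.
Codon 6 CGU (Arg): third position 4-fold.
Codon 7 GGU (Gly): third position 4-fold.
Four-fold degenerate third positions: 6.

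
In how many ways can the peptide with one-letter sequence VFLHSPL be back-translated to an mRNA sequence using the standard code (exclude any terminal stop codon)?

13824

Val: 4 codons.
Phe: 2 codons.
Leu: 6 codons.
His: 2 codons.
Ser: 6 codons.
Pro: 4 codons.
Leu: 6 codons.
4 × 2 × 6 × 2 × 6 × 4 × 6 = 13824.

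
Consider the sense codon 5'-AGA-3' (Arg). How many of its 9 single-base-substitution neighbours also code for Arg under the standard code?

2

Position 1: CGA → 1 synonymous.
Position 2: none → 0 synonymous.
Position 3: AGG → 1 synonymous.
Total: 1 + 0 + 1 = 2.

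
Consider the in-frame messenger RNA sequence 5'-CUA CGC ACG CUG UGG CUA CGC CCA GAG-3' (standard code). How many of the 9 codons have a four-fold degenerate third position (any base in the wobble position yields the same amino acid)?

7

Codon 1 CUA (Leu): third position 4-fold.
Codon 2 CGC (Arg): third position 4-fold.
Codon 3 ACG (Thr): third position 4-fold.
Codon 4 CUG (Leu): third position 4-fold.
Codon 5 UGG (Trp): third position 1-fold.
Codon 6 CUA (Leu): third position 4-fold.
Codon 7 CGC (Arg): third position 4-fold.
Codon 8 CCA (Pro): third position 4-fold.
Codon 9 GAG (Glu): third position 2-fold.
Four-fold degenerate third positions: 7.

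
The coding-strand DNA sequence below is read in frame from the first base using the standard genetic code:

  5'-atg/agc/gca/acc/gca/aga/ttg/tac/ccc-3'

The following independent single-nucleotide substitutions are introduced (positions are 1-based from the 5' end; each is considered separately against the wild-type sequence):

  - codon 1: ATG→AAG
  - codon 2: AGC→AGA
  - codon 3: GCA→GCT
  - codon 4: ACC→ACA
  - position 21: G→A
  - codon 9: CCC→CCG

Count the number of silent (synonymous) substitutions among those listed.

Codon 1: ATG (Met) → AAG (Lys) — missense.
Codon 2: AGC (Ser) → AGA (Arg) — missense.
Codon 3: GCA (Ala) → GCT (Ala) — synonymous.
Codon 4: ACC (Thr) → ACA (Thr) — synonymous.
Codon 7: TTG (Leu) → TTA (Leu) — synonymous.
Codon 9: CCC (Pro) → CCG (Pro) — synonymous.
Synonymous: 4 of 6.

4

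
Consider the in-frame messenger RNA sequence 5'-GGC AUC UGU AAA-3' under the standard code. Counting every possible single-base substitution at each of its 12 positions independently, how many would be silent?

Codon 1 (GGC, Gly): 3 synonymous substitutions.
Codon 2 (AUC, Ile): 2 synonymous substitutions.
Codon 3 (UGU, Cys): 1 synonymous substitution.
Codon 4 (AAA, Lys): 1 synonymous substitution.
Total: 3 + 2 + 1 + 1 = 7.

7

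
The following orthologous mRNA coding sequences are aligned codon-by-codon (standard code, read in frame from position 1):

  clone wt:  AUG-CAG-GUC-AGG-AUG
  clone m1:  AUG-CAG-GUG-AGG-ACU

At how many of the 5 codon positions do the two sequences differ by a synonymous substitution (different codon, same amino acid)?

Codon 1: AUG Met / AUG Met — identical.
Codon 2: CAG Gln / CAG Gln — identical.
Codon 3: GUC Val / GUG Val — synonymous.
Codon 4: AGG Arg / AGG Arg — identical.
Codon 5: AUG Met / ACU Thr — nonsynonymous.
Synonymous differences: 1.

1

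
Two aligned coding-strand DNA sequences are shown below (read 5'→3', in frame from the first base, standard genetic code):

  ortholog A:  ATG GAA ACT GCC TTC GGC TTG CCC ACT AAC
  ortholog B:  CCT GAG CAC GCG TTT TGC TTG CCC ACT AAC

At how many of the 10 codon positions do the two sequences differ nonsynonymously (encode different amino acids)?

Codon 1: ATG Met / CCT Pro — nonsynonymous.
Codon 2: GAA Glu / GAG Glu — synonymous.
Codon 3: ACT Thr / CAC His — nonsynonymous.
Codon 4: GCC Ala / GCG Ala — synonymous.
Codon 5: TTC Phe / TTT Phe — synonymous.
Codon 6: GGC Gly / TGC Cys — nonsynonymous.
Codon 7: TTG Leu / TTG Leu — identical.
Codon 8: CCC Pro / CCC Pro — identical.
Codon 9: ACT Thr / ACT Thr — identical.
Codon 10: AAC Asn / AAC Asn — identical.
Nonsynonymous differences: 3.

3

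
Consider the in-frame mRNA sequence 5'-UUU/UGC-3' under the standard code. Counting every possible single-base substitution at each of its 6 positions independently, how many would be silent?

Codon 1 (UUU, Phe): 1 synonymous substitution.
Codon 2 (UGC, Cys): 1 synonymous substitution.
Total: 1 + 1 = 2.

2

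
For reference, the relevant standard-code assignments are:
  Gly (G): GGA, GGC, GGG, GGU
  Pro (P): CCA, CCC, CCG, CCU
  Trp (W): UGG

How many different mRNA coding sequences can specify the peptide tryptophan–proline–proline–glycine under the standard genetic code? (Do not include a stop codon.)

Trp: 1 codon.
Pro: 4 codons.
Pro: 4 codons.
Gly: 4 codons.
1 × 4 × 4 × 4 = 64.

64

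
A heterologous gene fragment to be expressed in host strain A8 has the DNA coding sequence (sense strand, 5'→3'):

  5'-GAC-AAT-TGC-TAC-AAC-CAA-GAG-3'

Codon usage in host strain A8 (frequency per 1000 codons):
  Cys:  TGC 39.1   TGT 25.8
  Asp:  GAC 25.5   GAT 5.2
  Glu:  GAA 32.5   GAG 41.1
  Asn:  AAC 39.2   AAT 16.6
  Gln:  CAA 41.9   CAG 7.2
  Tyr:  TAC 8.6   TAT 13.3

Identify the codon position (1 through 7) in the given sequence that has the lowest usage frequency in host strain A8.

4

Codon 1 GAC (Asp): 25.5 per 1000.
Codon 2 AAT (Asn): 16.6 per 1000.
Codon 3 TGC (Cys): 39.1 per 1000.
Codon 4 TAC (Tyr): 8.6 per 1000.
Codon 5 AAC (Asn): 39.2 per 1000.
Codon 6 CAA (Gln): 41.9 per 1000.
Codon 7 GAG (Glu): 41.1 per 1000.
Lowest frequency is 8.6 at codon 4.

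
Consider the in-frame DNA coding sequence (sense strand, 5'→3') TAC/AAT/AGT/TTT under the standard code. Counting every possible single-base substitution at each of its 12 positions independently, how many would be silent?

Codon 1 (TAC, Tyr): 1 synonymous substitution.
Codon 2 (AAT, Asn): 1 synonymous substitution.
Codon 3 (AGT, Ser): 1 synonymous substitution.
Codon 4 (TTT, Phe): 1 synonymous substitution.
Total: 1 + 1 + 1 + 1 = 4.

4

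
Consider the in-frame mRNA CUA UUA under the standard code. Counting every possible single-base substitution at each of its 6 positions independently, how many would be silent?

Codon 1 (CUA, Leu): 4 synonymous substitutions.
Codon 2 (UUA, Leu): 2 synonymous substitutions.
Total: 4 + 2 = 6.

6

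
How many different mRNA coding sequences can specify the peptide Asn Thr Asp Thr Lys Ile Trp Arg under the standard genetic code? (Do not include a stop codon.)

2304

Asn: 2 codons.
Thr: 4 codons.
Asp: 2 codons.
Thr: 4 codons.
Lys: 2 codons.
Ile: 3 codons.
Trp: 1 codon.
Arg: 6 codons.
2 × 4 × 2 × 4 × 2 × 3 × 1 × 6 = 2304.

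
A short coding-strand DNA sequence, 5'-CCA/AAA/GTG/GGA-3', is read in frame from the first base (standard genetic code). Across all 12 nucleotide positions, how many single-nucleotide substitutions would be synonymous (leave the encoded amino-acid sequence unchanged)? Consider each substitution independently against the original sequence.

Codon 1 (CCA, Pro): 3 synonymous substitutions.
Codon 2 (AAA, Lys): 1 synonymous substitution.
Codon 3 (GTG, Val): 3 synonymous substitutions.
Codon 4 (GGA, Gly): 3 synonymous substitutions.
Total: 3 + 1 + 3 + 3 = 10.

10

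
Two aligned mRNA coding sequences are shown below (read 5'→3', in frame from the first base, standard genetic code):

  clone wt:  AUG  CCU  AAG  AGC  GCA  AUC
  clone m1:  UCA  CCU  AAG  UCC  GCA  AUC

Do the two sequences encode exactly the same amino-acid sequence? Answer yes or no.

no

Codon 1: AUG Met / UCA Ser — nonsynonymous.
Codon 2: CCU Pro / CCU Pro — identical.
Codon 3: AAG Lys / AAG Lys — identical.
Codon 4: AGC Ser / UCC Ser — synonymous.
Codon 5: GCA Ala / GCA Ala — identical.
Codon 6: AUC Ile / AUC Ile — identical.
Nonsynonymous differences: 1 → different protein.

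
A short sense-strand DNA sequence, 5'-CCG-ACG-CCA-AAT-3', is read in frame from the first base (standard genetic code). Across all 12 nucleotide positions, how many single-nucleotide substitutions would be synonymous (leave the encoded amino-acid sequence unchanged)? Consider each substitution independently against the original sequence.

10

Codon 1 (CCG, Pro): 3 synonymous substitutions.
Codon 2 (ACG, Thr): 3 synonymous substitutions.
Codon 3 (CCA, Pro): 3 synonymous substitutions.
Codon 4 (AAT, Asn): 1 synonymous substitution.
Total: 3 + 3 + 3 + 1 = 10.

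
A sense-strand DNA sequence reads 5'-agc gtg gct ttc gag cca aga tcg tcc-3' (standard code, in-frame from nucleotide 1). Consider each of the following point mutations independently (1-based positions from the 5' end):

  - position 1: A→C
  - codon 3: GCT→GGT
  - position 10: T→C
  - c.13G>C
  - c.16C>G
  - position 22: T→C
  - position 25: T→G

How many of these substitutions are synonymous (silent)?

Codon 1: AGC (Ser) → CGC (Arg) — missense.
Codon 3: GCT (Ala) → GGT (Gly) — missense.
Codon 4: TTC (Phe) → CTC (Leu) — missense.
Codon 5: GAG (Glu) → CAG (Gln) — missense.
Codon 6: CCA (Pro) → GCA (Ala) — missense.
Codon 8: TCG (Ser) → CCG (Pro) — missense.
Codon 9: TCC (Ser) → GCC (Ala) — missense.
Synonymous: 0 of 7.

0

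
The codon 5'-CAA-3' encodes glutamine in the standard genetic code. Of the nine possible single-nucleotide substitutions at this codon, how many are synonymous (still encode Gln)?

Position 1: none → 0 synonymous.
Position 2: none → 0 synonymous.
Position 3: CAG → 1 synonymous.
Total: 0 + 0 + 1 = 1.

1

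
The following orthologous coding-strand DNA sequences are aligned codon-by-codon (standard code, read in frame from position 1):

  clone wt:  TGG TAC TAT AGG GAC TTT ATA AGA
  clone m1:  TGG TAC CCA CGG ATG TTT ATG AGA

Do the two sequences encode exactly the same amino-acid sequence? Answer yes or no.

Codon 1: TGG Trp / TGG Trp — identical.
Codon 2: TAC Tyr / TAC Tyr — identical.
Codon 3: TAT Tyr / CCA Pro — nonsynonymous.
Codon 4: AGG Arg / CGG Arg — synonymous.
Codon 5: GAC Asp / ATG Met — nonsynonymous.
Codon 6: TTT Phe / TTT Phe — identical.
Codon 7: ATA Ile / ATG Met — nonsynonymous.
Codon 8: AGA Arg / AGA Arg — identical.
Nonsynonymous differences: 3 → different protein.

no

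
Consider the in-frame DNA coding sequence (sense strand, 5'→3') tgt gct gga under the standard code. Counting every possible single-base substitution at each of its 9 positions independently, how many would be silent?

7

Codon 1 (TGT, Cys): 1 synonymous substitution.
Codon 2 (GCT, Ala): 3 synonymous substitutions.
Codon 3 (GGA, Gly): 3 synonymous substitutions.
Total: 1 + 3 + 3 = 7.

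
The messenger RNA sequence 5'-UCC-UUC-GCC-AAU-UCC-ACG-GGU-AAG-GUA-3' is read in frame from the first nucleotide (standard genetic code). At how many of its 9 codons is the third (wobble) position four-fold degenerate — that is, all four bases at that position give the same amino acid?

6

Codon 1 UCC (Ser): third position 4-fold.
Codon 2 UUC (Phe): third position 2-fold.
Codon 3 GCC (Ala): third position 4-fold.
Codon 4 AAU (Asn): third position 2-fold.
Codon 5 UCC (Ser): third position 4-fold.
Codon 6 ACG (Thr): third position 4-fold.
Codon 7 GGU (Gly): third position 4-fold.
Codon 8 AAG (Lys): third position 2-fold.
Codon 9 GUA (Val): third position 4-fold.
Four-fold degenerate third positions: 6.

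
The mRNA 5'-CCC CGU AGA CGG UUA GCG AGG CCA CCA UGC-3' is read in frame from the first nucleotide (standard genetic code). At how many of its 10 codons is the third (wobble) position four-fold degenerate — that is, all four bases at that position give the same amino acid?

Codon 1 CCC (Pro): third position 4-fold.
Codon 2 CGU (Arg): third position 4-fold.
Codon 3 AGA (Arg): third position 2-fold.
Codon 4 CGG (Arg): third position 4-fold.
Codon 5 UUA (Leu): third position 2-fold.
Codon 6 GCG (Ala): third position 4-fold.
Codon 7 AGG (Arg): third position 2-fold.
Codon 8 CCA (Pro): third position 4-fold.
Codon 9 CCA (Pro): third position 4-fold.
Codon 10 UGC (Cys): third position 2-fold.
Four-fold degenerate third positions: 6.

6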